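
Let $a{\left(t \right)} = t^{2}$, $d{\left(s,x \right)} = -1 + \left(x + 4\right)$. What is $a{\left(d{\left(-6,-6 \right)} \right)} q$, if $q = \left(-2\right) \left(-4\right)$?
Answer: $72$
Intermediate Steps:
$d{\left(s,x \right)} = 3 + x$ ($d{\left(s,x \right)} = -1 + \left(4 + x\right) = 3 + x$)
$q = 8$
$a{\left(d{\left(-6,-6 \right)} \right)} q = \left(3 - 6\right)^{2} \cdot 8 = \left(-3\right)^{2} \cdot 8 = 9 \cdot 8 = 72$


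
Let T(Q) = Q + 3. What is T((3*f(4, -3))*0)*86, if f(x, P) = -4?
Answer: 258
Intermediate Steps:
T(Q) = 3 + Q
T((3*f(4, -3))*0)*86 = (3 + (3*(-4))*0)*86 = (3 - 12*0)*86 = (3 + 0)*86 = 3*86 = 258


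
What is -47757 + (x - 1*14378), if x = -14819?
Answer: -76954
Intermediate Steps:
-47757 + (x - 1*14378) = -47757 + (-14819 - 1*14378) = -47757 + (-14819 - 14378) = -47757 - 29197 = -76954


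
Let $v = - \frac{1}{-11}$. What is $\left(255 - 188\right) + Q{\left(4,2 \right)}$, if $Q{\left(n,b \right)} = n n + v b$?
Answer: $\frac{915}{11} \approx 83.182$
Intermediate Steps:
$v = \frac{1}{11}$ ($v = \left(-1\right) \left(- \frac{1}{11}\right) = \frac{1}{11} \approx 0.090909$)
$Q{\left(n,b \right)} = n^{2} + \frac{b}{11}$ ($Q{\left(n,b \right)} = n n + \frac{b}{11} = n^{2} + \frac{b}{11}$)
$\left(255 - 188\right) + Q{\left(4,2 \right)} = \left(255 - 188\right) + \left(4^{2} + \frac{1}{11} \cdot 2\right) = 67 + \left(16 + \frac{2}{11}\right) = 67 + \frac{178}{11} = \frac{915}{11}$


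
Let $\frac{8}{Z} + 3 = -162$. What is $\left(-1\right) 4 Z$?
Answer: $\frac{32}{165} \approx 0.19394$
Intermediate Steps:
$Z = - \frac{8}{165}$ ($Z = \frac{8}{-3 - 162} = \frac{8}{-165} = 8 \left(- \frac{1}{165}\right) = - \frac{8}{165} \approx -0.048485$)
$\left(-1\right) 4 Z = \left(-1\right) 4 \left(- \frac{8}{165}\right) = \left(-4\right) \left(- \frac{8}{165}\right) = \frac{32}{165}$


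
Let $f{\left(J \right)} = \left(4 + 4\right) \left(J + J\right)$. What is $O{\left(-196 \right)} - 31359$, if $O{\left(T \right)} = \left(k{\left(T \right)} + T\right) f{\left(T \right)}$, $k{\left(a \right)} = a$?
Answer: $1197953$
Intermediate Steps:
$f{\left(J \right)} = 16 J$ ($f{\left(J \right)} = 8 \cdot 2 J = 16 J$)
$O{\left(T \right)} = 32 T^{2}$ ($O{\left(T \right)} = \left(T + T\right) 16 T = 2 T 16 T = 32 T^{2}$)
$O{\left(-196 \right)} - 31359 = 32 \left(-196\right)^{2} - 31359 = 32 \cdot 38416 - 31359 = 1229312 - 31359 = 1197953$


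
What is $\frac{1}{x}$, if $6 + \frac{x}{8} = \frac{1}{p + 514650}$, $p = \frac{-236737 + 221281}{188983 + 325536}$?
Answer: $- \frac{132398593947}{6355130451380} \approx -0.020833$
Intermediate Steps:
$p = - \frac{15456}{514519} \approx -0.03004$
$x = - \frac{6355130451380}{132398593947}$ ($x = -48 + \frac{8}{- \frac{15456}{514519} + 514650} = -48 + \frac{8}{\frac{264797187894}{514519}} = -48 + 8 \cdot \frac{514519}{264797187894} = -48 + \frac{2058076}{132398593947} = - \frac{6355130451380}{132398593947} \approx -48.0$)
$\frac{1}{x} = \frac{1}{- \frac{6355130451380}{132398593947}} = - \frac{132398593947}{6355130451380}$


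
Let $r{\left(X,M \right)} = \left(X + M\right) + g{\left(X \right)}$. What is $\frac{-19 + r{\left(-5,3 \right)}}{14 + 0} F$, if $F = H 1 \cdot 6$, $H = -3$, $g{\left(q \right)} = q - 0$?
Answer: $\frac{234}{7} \approx 33.429$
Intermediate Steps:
$g{\left(q \right)} = q$ ($g{\left(q \right)} = q + 0 = q$)
$r{\left(X,M \right)} = M + 2 X$ ($r{\left(X,M \right)} = \left(X + M\right) + X = \left(M + X\right) + X = M + 2 X$)
$F = -18$ ($F = - 3 \cdot 1 \cdot 6 = \left(-3\right) 6 = -18$)
$\frac{-19 + r{\left(-5,3 \right)}}{14 + 0} F = \frac{-19 + \left(3 + 2 \left(-5\right)\right)}{14 + 0} \left(-18\right) = \frac{-19 + \left(3 - 10\right)}{14} \left(-18\right) = \left(-19 - 7\right) \frac{1}{14} \left(-18\right) = \left(-26\right) \frac{1}{14} \left(-18\right) = \left(- \frac{13}{7}\right) \left(-18\right) = \frac{234}{7}$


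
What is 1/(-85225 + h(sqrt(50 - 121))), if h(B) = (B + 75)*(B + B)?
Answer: -I/(150*sqrt(71) + 85367*I) ≈ -1.1712e-5 - 1.734e-7*I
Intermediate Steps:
h(B) = 2*B*(75 + B) (h(B) = (75 + B)*(2*B) = 2*B*(75 + B))
1/(-85225 + h(sqrt(50 - 121))) = 1/(-85225 + 2*sqrt(50 - 121)*(75 + sqrt(50 - 121))) = 1/(-85225 + 2*sqrt(-71)*(75 + sqrt(-71))) = 1/(-85225 + 2*(I*sqrt(71))*(75 + I*sqrt(71))) = 1/(-85225 + 2*I*sqrt(71)*(75 + I*sqrt(71)))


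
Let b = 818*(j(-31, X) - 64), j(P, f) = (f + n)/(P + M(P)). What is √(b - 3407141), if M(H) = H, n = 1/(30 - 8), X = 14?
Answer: I*√1609179413974/682 ≈ 1860.0*I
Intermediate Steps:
n = 1/22 ≈ 0.045455
j(P, f) = (1/22 + f)/(2*P) (j(P, f) = (f + 1/22)/(P + P) = (1/22 + f)/((2*P)) = (1/22 + f)*(1/(2*P)) = (1/22 + f)/(2*P))
b = -35830445/682 (b = 818*((1/44)*(1 + 22*14)/(-31) - 64) = 818*((1/44)*(-1/31)*(1 + 308) - 64) = 818*((1/44)*(-1/31)*309 - 64) = 818*(-309/1364 - 64) = 818*(-87605/1364) = -35830445/682 ≈ -52537.)
√(b - 3407141) = √(-35830445/682 - 3407141) = √(-2359500607/682) = I*√1609179413974/682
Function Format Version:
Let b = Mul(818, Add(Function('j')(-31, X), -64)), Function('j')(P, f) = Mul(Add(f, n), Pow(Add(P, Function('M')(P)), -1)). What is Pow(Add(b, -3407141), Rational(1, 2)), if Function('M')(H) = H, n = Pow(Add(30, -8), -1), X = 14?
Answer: Mul(Rational(1, 682), I, Pow(1609179413974, Rational(1, 2))) ≈ Mul(1860.0, I)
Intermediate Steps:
n = Rational(1, 22) (n = Pow(22, -1) = Rational(1, 22) ≈ 0.045455)
Function('j')(P, f) = Mul(Rational(1, 2), Pow(P, -1), Add(Rational(1, 22), f)) (Function('j')(P, f) = Mul(Add(f, Rational(1, 22)), Pow(Add(P, P), -1)) = Mul(Add(Rational(1, 22), f), Pow(Mul(2, P), -1)) = Mul(Add(Rational(1, 22), f), Mul(Rational(1, 2), Pow(P, -1))) = Mul(Rational(1, 2), Pow(P, -1), Add(Rational(1, 22), f)))
b = Rational(-35830445, 682) (b = Mul(818, Add(Mul(Rational(1, 44), Pow(-31, -1), Add(1, Mul(22, 14))), -64)) = Mul(818, Add(Mul(Rational(1, 44), Rational(-1, 31), Add(1, 308)), -64)) = Mul(818, Add(Mul(Rational(1, 44), Rational(-1, 31), 309), -64)) = Mul(818, Add(Rational(-309, 1364), -64)) = Mul(818, Rational(-87605, 1364)) = Rational(-35830445, 682) ≈ -52537.)
Pow(Add(b, -3407141), Rational(1, 2)) = Pow(Add(Rational(-35830445, 682), -3407141), Rational(1, 2)) = Pow(Rational(-2359500607, 682), Rational(1, 2)) = Mul(Rational(1, 682), I, Pow(1609179413974, Rational(1, 2)))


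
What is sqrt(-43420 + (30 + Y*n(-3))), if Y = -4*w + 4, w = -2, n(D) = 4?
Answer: I*sqrt(43342) ≈ 208.19*I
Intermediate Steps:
Y = 12 (Y = -4*(-2) + 4 = 8 + 4 = 12)
sqrt(-43420 + (30 + Y*n(-3))) = sqrt(-43420 + (30 + 12*4)) = sqrt(-43420 + (30 + 48)) = sqrt(-43420 + 78) = sqrt(-43342) = I*sqrt(43342)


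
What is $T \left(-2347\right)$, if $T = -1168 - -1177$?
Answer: $-21123$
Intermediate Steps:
$T = 9$ ($T = -1168 + 1177 = 9$)
$T \left(-2347\right) = 9 \left(-2347\right) = -21123$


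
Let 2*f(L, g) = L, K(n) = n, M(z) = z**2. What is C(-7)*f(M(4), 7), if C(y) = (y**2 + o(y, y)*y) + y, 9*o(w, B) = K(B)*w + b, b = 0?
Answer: 280/9 ≈ 31.111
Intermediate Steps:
o(w, B) = B*w/9 (o(w, B) = (B*w + 0)/9 = (B*w)/9 = B*w/9)
f(L, g) = L/2
C(y) = y + y**2 + y**3/9 (C(y) = (y**2 + (y*y/9)*y) + y = (y**2 + (y**2/9)*y) + y = (y**2 + y**3/9) + y = y + y**2 + y**3/9)
C(-7)*f(M(4), 7) = (-7*(1 - 7 + (1/9)*(-7)**2))*((1/2)*4**2) = (-7*(1 - 7 + (1/9)*49))*((1/2)*16) = -7*(1 - 7 + 49/9)*8 = -7*(-5/9)*8 = (35/9)*8 = 280/9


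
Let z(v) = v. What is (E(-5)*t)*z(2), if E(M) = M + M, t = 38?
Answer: -760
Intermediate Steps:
E(M) = 2*M
(E(-5)*t)*z(2) = ((2*(-5))*38)*2 = -10*38*2 = -380*2 = -760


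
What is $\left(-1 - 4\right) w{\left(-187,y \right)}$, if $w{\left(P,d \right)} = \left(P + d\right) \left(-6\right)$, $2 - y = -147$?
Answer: $-1140$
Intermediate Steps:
$y = 149$ ($y = 2 - -147 = 2 + 147 = 149$)
$w{\left(P,d \right)} = - 6 P - 6 d$
$\left(-1 - 4\right) w{\left(-187,y \right)} = \left(-1 - 4\right) \left(\left(-6\right) \left(-187\right) - 894\right) = \left(-1 - 4\right) \left(1122 - 894\right) = \left(-5\right) 228 = -1140$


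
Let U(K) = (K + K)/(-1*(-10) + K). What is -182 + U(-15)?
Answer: -176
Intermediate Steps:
U(K) = 2*K/(10 + K) (U(K) = (2*K)/(10 + K) = 2*K/(10 + K))
-182 + U(-15) = -182 + 2*(-15)/(10 - 15) = -182 + 2*(-15)/(-5) = -182 + 2*(-15)*(-1/5) = -182 + 6 = -176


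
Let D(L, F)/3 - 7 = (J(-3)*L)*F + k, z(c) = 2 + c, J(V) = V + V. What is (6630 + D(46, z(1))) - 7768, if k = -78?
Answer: -3835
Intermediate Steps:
J(V) = 2*V
D(L, F) = -213 - 18*F*L (D(L, F) = 21 + 3*(((2*(-3))*L)*F - 78) = 21 + 3*((-6*L)*F - 78) = 21 + 3*(-6*F*L - 78) = 21 + 3*(-78 - 6*F*L) = 21 + (-234 - 18*F*L) = -213 - 18*F*L)
(6630 + D(46, z(1))) - 7768 = (6630 + (-213 - 18*(2 + 1)*46)) - 7768 = (6630 + (-213 - 18*3*46)) - 7768 = (6630 + (-213 - 2484)) - 7768 = (6630 - 2697) - 7768 = 3933 - 7768 = -3835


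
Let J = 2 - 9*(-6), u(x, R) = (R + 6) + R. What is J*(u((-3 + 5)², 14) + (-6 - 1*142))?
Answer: -6384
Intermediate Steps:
u(x, R) = 6 + 2*R (u(x, R) = (6 + R) + R = 6 + 2*R)
J = 56 (J = 2 + 54 = 56)
J*(u((-3 + 5)², 14) + (-6 - 1*142)) = 56*((6 + 2*14) + (-6 - 1*142)) = 56*((6 + 28) + (-6 - 142)) = 56*(34 - 148) = 56*(-114) = -6384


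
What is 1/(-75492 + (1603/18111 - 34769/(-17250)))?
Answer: -104138250/7861385651297 ≈ -1.3247e-5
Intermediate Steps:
1/(-75492 + (1603/18111 - 34769/(-17250))) = 1/(-75492 + (1603*(1/18111) - 34769*(-1/17250))) = 1/(-75492 + (1603/18111 + 34769/17250)) = 1/(-75492 + 219117703/104138250) = 1/(-7861385651297/104138250) = -104138250/7861385651297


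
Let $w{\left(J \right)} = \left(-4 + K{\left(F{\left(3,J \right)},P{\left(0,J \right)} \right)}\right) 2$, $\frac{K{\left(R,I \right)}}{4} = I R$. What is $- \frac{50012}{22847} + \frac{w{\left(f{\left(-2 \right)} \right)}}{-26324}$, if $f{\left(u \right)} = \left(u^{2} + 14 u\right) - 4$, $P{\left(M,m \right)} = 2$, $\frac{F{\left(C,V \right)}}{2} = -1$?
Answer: $- \frac{328900502}{150356107} \approx -2.1875$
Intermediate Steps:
$F{\left(C,V \right)} = -2$ ($F{\left(C,V \right)} = 2 \left(-1\right) = -2$)
$K{\left(R,I \right)} = 4 I R$
$f{\left(u \right)} = -4 + u^{2} + 14 u$
$w{\left(J \right)} = -40$ ($w{\left(J \right)} = \left(-4 + 4 \cdot 2 \left(-2\right)\right) 2 = \left(-4 - 16\right) 2 = \left(-20\right) 2 = -40$)
$- \frac{50012}{22847} + \frac{w{\left(f{\left(-2 \right)} \right)}}{-26324} = - \frac{50012}{22847} - \frac{40}{-26324} = \left(-50012\right) \frac{1}{22847} - - \frac{10}{6581} = - \frac{50012}{22847} + \frac{10}{6581} = - \frac{328900502}{150356107}$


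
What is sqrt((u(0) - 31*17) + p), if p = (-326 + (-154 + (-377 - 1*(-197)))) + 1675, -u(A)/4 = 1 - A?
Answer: 22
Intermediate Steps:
u(A) = -4 + 4*A (u(A) = -4*(1 - A) = -4 + 4*A)
p = 1015 (p = (-326 + (-154 + (-377 + 197))) + 1675 = (-326 + (-154 - 180)) + 1675 = (-326 - 334) + 1675 = -660 + 1675 = 1015)
sqrt((u(0) - 31*17) + p) = sqrt(((-4 + 4*0) - 31*17) + 1015) = sqrt(((-4 + 0) - 527) + 1015) = sqrt((-4 - 527) + 1015) = sqrt(-531 + 1015) = sqrt(484) = 22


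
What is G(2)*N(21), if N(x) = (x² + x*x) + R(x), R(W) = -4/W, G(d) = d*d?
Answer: 74072/21 ≈ 3527.2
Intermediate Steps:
G(d) = d²
N(x) = -4/x + 2*x² (N(x) = (x² + x*x) - 4/x = (x² + x²) - 4/x = 2*x² - 4/x = -4/x + 2*x²)
G(2)*N(21) = 2²*(2*(-2 + 21³)/21) = 4*(2*(1/21)*(-2 + 9261)) = 4*(2*(1/21)*9259) = 4*(18518/21) = 74072/21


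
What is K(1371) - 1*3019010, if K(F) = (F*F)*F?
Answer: 2573968801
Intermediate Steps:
K(F) = F**3 (K(F) = F**2*F = F**3)
K(1371) - 1*3019010 = 1371**3 - 1*3019010 = 2576987811 - 3019010 = 2573968801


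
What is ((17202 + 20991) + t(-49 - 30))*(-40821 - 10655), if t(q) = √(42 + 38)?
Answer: -1966022868 - 205904*√5 ≈ -1.9665e+9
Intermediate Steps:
t(q) = 4*√5 (t(q) = √80 = 4*√5)
((17202 + 20991) + t(-49 - 30))*(-40821 - 10655) = ((17202 + 20991) + 4*√5)*(-40821 - 10655) = (38193 + 4*√5)*(-51476) = -1966022868 - 205904*√5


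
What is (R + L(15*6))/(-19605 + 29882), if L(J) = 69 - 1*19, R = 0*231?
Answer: 50/10277 ≈ 0.0048652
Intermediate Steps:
R = 0
L(J) = 50 (L(J) = 69 - 19 = 50)
(R + L(15*6))/(-19605 + 29882) = (0 + 50)/(-19605 + 29882) = 50/10277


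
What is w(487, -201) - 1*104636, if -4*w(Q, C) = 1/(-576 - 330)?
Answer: -379200863/3624 ≈ -1.0464e+5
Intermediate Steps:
w(Q, C) = 1/3624 (w(Q, C) = -1/(4*(-576 - 330)) = -¼/(-906) = -¼*(-1/906) = 1/3624)
w(487, -201) - 1*104636 = 1/3624 - 1*104636 = 1/3624 - 104636 = -379200863/3624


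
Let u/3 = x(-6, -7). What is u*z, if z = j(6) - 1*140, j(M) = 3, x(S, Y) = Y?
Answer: 2877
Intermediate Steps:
u = -21 (u = 3*(-7) = -21)
z = -137 (z = 3 - 1*140 = 3 - 140 = -137)
u*z = -21*(-137) = 2877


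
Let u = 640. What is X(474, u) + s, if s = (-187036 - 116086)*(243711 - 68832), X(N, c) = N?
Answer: -53009671764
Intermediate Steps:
s = -53009672238 (s = -303122*174879 = -53009672238)
X(474, u) + s = 474 - 53009672238 = -53009671764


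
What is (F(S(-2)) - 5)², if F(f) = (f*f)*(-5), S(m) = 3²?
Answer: 168100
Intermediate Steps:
S(m) = 9
F(f) = -5*f² (F(f) = f²*(-5) = -5*f²)
(F(S(-2)) - 5)² = (-5*9² - 5)² = (-5*81 - 5)² = (-405 - 5)² = (-410)² = 168100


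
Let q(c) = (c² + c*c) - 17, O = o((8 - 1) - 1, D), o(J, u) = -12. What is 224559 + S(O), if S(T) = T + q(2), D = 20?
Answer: 224538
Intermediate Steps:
O = -12
q(c) = -17 + 2*c² (q(c) = (c² + c²) - 17 = 2*c² - 17 = -17 + 2*c²)
S(T) = -9 + T (S(T) = T + (-17 + 2*2²) = T + (-17 + 2*4) = T + (-17 + 8) = T - 9 = -9 + T)
224559 + S(O) = 224559 + (-9 - 12) = 224559 - 21 = 224538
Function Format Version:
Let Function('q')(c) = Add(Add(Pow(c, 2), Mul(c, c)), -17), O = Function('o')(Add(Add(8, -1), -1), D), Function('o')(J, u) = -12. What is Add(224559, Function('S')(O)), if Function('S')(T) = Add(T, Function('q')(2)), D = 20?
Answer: 224538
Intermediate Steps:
O = -12
Function('q')(c) = Add(-17, Mul(2, Pow(c, 2))) (Function('q')(c) = Add(Add(Pow(c, 2), Pow(c, 2)), -17) = Add(Mul(2, Pow(c, 2)), -17) = Add(-17, Mul(2, Pow(c, 2))))
Function('S')(T) = Add(-9, T) (Function('S')(T) = Add(T, Add(-17, Mul(2, Pow(2, 2)))) = Add(T, Add(-17, Mul(2, 4))) = Add(T, Add(-17, 8)) = Add(T, -9) = Add(-9, T))
Add(224559, Function('S')(O)) = Add(224559, Add(-9, -12)) = Add(224559, -21) = 224538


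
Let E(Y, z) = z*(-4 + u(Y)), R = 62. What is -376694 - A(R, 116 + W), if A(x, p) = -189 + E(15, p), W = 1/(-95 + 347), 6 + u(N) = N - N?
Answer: -47293465/126 ≈ -3.7535e+5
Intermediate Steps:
u(N) = -6 (u(N) = -6 + (N - N) = -6 + 0 = -6)
E(Y, z) = -10*z (E(Y, z) = z*(-4 - 6) = z*(-10) = -10*z)
W = 1/252 ≈ 0.0039683
A(x, p) = -189 - 10*p
-376694 - A(R, 116 + W) = -376694 - (-189 - 10*(116 + 1/252)) = -376694 - (-189 - 10*29233/252) = -376694 - (-189 - 146165/126) = -376694 - 1*(-169979/126) = -376694 + 169979/126 = -47293465/126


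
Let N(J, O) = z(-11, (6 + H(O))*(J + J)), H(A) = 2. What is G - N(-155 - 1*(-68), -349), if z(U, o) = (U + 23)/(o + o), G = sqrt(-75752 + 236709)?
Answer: 1/232 + sqrt(160957) ≈ 401.20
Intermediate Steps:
G = sqrt(160957) ≈ 401.19
z(U, o) = (23 + U)/(2*o) (z(U, o) = (23 + U)/((2*o)) = (23 + U)*(1/(2*o)) = (23 + U)/(2*o))
N(J, O) = 3/(8*J) (N(J, O) = (23 - 11)/(2*(((6 + 2)*(J + J)))) = (1/2)*12/(8*(2*J)) = (1/2)*12/(16*J) = (1/2)*(1/(16*J))*12 = 3/(8*J))
G - N(-155 - 1*(-68), -349) = sqrt(160957) - 3/(8*(-155 - 1*(-68))) = sqrt(160957) - 3/(8*(-155 + 68)) = sqrt(160957) - 3/(8*(-87)) = sqrt(160957) - 3*(-1)/(8*87) = sqrt(160957) - 1*(-1/232) = sqrt(160957) + 1/232 = 1/232 + sqrt(160957)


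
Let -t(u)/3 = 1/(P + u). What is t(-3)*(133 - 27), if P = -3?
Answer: 53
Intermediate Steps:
t(u) = -3/(-3 + u)
t(-3)*(133 - 27) = (-3/(-3 - 3))*(133 - 27) = -3/(-6)*106 = -3*(-⅙)*106 = (½)*106 = 53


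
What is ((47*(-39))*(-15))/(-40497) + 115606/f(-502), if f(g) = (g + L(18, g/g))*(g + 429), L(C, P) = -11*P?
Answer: 1217345309/505524051 ≈ 2.4081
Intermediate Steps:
f(g) = (-11 + g)*(429 + g) (f(g) = (g - 11*g/g)*(g + 429) = (g - 11*1)*(429 + g) = (g - 11)*(429 + g) = (-11 + g)*(429 + g))
((47*(-39))*(-15))/(-40497) + 115606/f(-502) = ((47*(-39))*(-15))/(-40497) + 115606/(-4719 + (-502)² + 418*(-502)) = -1833*(-15)*(-1/40497) + 115606/(-4719 + 252004 - 209836) = 27495*(-1/40497) + 115606/37449 = -9165/13499 + 115606*(1/37449) = -9165/13499 + 115606/37449 = 1217345309/505524051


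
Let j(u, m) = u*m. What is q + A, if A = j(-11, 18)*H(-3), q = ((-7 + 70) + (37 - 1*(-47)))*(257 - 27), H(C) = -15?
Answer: 36780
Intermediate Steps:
j(u, m) = m*u
q = 33810 (q = (63 + (37 + 47))*230 = (63 + 84)*230 = 147*230 = 33810)
A = 2970 (A = (18*(-11))*(-15) = -198*(-15) = 2970)
q + A = 33810 + 2970 = 36780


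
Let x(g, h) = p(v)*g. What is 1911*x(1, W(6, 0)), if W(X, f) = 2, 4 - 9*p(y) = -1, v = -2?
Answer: 3185/3 ≈ 1061.7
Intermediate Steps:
p(y) = 5/9 (p(y) = 4/9 - 1/9*(-1) = 4/9 + 1/9 = 5/9)
x(g, h) = 5*g/9
1911*x(1, W(6, 0)) = 1911*((5/9)*1) = 1911*(5/9) = 3185/3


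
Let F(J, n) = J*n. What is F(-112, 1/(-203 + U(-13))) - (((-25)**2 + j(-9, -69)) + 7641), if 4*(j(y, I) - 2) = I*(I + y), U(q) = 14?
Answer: -519097/54 ≈ -9612.9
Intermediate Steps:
j(y, I) = 2 + I*(I + y)/4 (j(y, I) = 2 + (I*(I + y))/4 = 2 + I*(I + y)/4)
F(-112, 1/(-203 + U(-13))) - (((-25)**2 + j(-9, -69)) + 7641) = -112/(-203 + 14) - (((-25)**2 + (2 + (1/4)*(-69)**2 + (1/4)*(-69)*(-9))) + 7641) = -112/(-189) - ((625 + (2 + (1/4)*4761 + 621/4)) + 7641) = -112*(-1/189) - ((625 + (2 + 4761/4 + 621/4)) + 7641) = 16/27 - ((625 + 2695/2) + 7641) = 16/27 - (3945/2 + 7641) = 16/27 - 1*19227/2 = 16/27 - 19227/2 = -519097/54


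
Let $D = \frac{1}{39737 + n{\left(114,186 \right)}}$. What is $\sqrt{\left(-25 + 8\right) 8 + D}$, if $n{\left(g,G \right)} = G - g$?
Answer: $\frac{i \sqrt{1781213567}}{3619} \approx 11.662 i$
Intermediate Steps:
$D = \frac{1}{39809}$ ($D = \frac{1}{39737 + \left(186 - 114\right)} = \frac{1}{39737 + 72} = \frac{1}{39809} \approx 2.512 \cdot 10^{-5}$)
$\sqrt{\left(-25 + 8\right) 8 + D} = \sqrt{\left(-25 + 8\right) 8 + \frac{1}{39809}} = \sqrt{\left(-17\right) 8 + \frac{1}{39809}} = \sqrt{-136 + \frac{1}{39809}} = \sqrt{- \frac{5414023}{39809}} = \frac{i \sqrt{1781213567}}{3619}$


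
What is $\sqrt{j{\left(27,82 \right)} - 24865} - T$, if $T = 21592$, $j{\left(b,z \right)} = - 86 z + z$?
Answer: $-21592 + i \sqrt{31835} \approx -21592.0 + 178.42 i$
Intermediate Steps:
$j{\left(b,z \right)} = - 85 z$
$\sqrt{j{\left(27,82 \right)} - 24865} - T = \sqrt{\left(-85\right) 82 - 24865} - 21592 = \sqrt{-6970 - 24865} - 21592 = \sqrt{-31835} - 21592 = i \sqrt{31835} - 21592 = -21592 + i \sqrt{31835}$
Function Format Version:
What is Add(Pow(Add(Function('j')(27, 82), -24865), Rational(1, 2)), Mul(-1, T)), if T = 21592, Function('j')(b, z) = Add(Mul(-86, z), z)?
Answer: Add(-21592, Mul(I, Pow(31835, Rational(1, 2)))) ≈ Add(-21592., Mul(178.42, I))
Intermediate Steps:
Function('j')(b, z) = Mul(-85, z)
Add(Pow(Add(Function('j')(27, 82), -24865), Rational(1, 2)), Mul(-1, T)) = Add(Pow(Add(Mul(-85, 82), -24865), Rational(1, 2)), Mul(-1, 21592)) = Add(Pow(Add(-6970, -24865), Rational(1, 2)), -21592) = Add(Pow(-31835, Rational(1, 2)), -21592) = Add(Mul(I, Pow(31835, Rational(1, 2))), -21592) = Add(-21592, Mul(I, Pow(31835, Rational(1, 2))))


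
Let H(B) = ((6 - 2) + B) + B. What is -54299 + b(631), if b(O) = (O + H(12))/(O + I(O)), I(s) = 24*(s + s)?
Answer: -1678870122/30919 ≈ -54299.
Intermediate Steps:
H(B) = 4 + 2*B (H(B) = (4 + B) + B = 4 + 2*B)
I(s) = 48*s (I(s) = 24*(2*s) = 48*s)
b(O) = (28 + O)/(49*O) (b(O) = (O + (4 + 2*12))/(O + 48*O) = (O + (4 + 24))/((49*O)) = (O + 28)*(1/(49*O)) = (28 + O)*(1/(49*O)) = (28 + O)/(49*O))
-54299 + b(631) = -54299 + (1/49)*(28 + 631)/631 = -54299 + (1/49)*(1/631)*659 = -54299 + 659/30919 = -1678870122/30919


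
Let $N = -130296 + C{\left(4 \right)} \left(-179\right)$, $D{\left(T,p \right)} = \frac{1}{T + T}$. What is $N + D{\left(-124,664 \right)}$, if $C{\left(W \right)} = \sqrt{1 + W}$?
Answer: $- \frac{32313409}{248} - 179 \sqrt{5} \approx -1.307 \cdot 10^{5}$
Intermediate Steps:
$D{\left(T,p \right)} = \frac{1}{2 T}$
$N = -130296 - 179 \sqrt{5}$ ($N = -130296 + \sqrt{1 + 4} \left(-179\right) = -130296 + \sqrt{5} \left(-179\right) = -130296 - 179 \sqrt{5} \approx -1.307 \cdot 10^{5}$)
$N + D{\left(-124,664 \right)} = \left(-130296 - 179 \sqrt{5}\right) + \frac{1}{2 \left(-124\right)} = \left(-130296 - 179 \sqrt{5}\right) + \frac{1}{2} \left(- \frac{1}{124}\right) = \left(-130296 - 179 \sqrt{5}\right) - \frac{1}{248} = - \frac{32313409}{248} - 179 \sqrt{5}$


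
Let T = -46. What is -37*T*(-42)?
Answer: -71484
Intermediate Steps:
-37*T*(-42) = -37*(-46)*(-42) = 1702*(-42) = -71484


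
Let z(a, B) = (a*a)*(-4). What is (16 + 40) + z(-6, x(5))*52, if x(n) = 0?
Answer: -7432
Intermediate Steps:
z(a, B) = -4*a² (z(a, B) = a²*(-4) = -4*a²)
(16 + 40) + z(-6, x(5))*52 = (16 + 40) - 4*(-6)²*52 = 56 - 4*36*52 = 56 - 144*52 = 56 - 7488 = -7432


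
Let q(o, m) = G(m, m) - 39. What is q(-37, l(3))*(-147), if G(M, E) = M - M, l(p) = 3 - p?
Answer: 5733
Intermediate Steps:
G(M, E) = 0
q(o, m) = -39 (q(o, m) = 0 - 39 = -39)
q(-37, l(3))*(-147) = -39*(-147) = 5733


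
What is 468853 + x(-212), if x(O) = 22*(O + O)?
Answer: 459525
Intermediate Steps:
x(O) = 44*O (x(O) = 22*(2*O) = 44*O)
468853 + x(-212) = 468853 + 44*(-212) = 468853 - 9328 = 459525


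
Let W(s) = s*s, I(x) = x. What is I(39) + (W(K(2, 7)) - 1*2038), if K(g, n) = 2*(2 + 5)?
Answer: -1803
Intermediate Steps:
K(g, n) = 14 (K(g, n) = 2*7 = 14)
W(s) = s²
I(39) + (W(K(2, 7)) - 1*2038) = 39 + (14² - 1*2038) = 39 + (196 - 2038) = 39 - 1842 = -1803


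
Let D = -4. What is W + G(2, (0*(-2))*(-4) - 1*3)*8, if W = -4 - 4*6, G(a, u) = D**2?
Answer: 100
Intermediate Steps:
G(a, u) = 16 (G(a, u) = (-4)**2 = 16)
W = -28 (W = -4 - 24 = -28)
W + G(2, (0*(-2))*(-4) - 1*3)*8 = -28 + 16*8 = -28 + 128 = 100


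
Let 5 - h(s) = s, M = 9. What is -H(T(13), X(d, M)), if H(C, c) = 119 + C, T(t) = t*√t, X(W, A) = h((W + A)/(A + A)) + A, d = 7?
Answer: -119 - 13*√13 ≈ -165.87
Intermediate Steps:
h(s) = 5 - s
X(W, A) = 5 + A - (A + W)/(2*A) (X(W, A) = (5 - (W + A)/(A + A)) + A = (5 - (A + W)/(2*A)) + A = 5 + A - (A + W)/(2*A))
T(t) = t^(3/2)
-H(T(13), X(d, M)) = -(119 + 13^(3/2)) = -(119 + 13*√13) = -119 - 13*√13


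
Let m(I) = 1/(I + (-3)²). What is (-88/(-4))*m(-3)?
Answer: 11/3 ≈ 3.6667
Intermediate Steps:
m(I) = 1/(9 + I) (m(I) = 1/(I + 9) = 1/(9 + I))
(-88/(-4))*m(-3) = (-88/(-4))/(9 - 3) = -¼*(-88)/6 = 22*(⅙) = 11/3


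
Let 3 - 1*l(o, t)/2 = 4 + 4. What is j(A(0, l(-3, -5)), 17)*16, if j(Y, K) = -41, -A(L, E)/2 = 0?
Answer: -656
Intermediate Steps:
l(o, t) = -10 (l(o, t) = 6 - 2*(4 + 4) = 6 - 2*8 = 6 - 16 = -10)
A(L, E) = 0 (A(L, E) = -2*0 = 0)
j(A(0, l(-3, -5)), 17)*16 = -41*16 = -656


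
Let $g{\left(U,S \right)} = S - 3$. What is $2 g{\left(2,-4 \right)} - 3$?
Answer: $-17$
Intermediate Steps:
$g{\left(U,S \right)} = -3 + S$
$2 g{\left(2,-4 \right)} - 3 = 2 \left(-3 - 4\right) - 3 = 2 \left(-7\right) - 3 = -14 - 3 = -17$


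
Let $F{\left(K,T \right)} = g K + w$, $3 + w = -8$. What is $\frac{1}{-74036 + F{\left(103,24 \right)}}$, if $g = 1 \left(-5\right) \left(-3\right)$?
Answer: $- \frac{1}{72502} \approx -1.3793 \cdot 10^{-5}$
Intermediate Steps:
$w = -11$ ($w = -3 - 8 = -11$)
$g = 15$ ($g = \left(-5\right) \left(-3\right) = 15$)
$F{\left(K,T \right)} = -11 + 15 K$ ($F{\left(K,T \right)} = 15 K - 11 = -11 + 15 K$)
$\frac{1}{-74036 + F{\left(103,24 \right)}} = \frac{1}{-74036 + \left(-11 + 15 \cdot 103\right)} = \frac{1}{-74036 + \left(-11 + 1545\right)} = \frac{1}{-74036 + 1534} = \frac{1}{-72502} = - \frac{1}{72502}$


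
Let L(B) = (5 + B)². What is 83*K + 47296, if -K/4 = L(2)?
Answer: 31028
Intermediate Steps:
K = -196 (K = -4*(5 + 2)² = -4*7² = -4*49 = -196)
83*K + 47296 = 83*(-196) + 47296 = -16268 + 47296 = 31028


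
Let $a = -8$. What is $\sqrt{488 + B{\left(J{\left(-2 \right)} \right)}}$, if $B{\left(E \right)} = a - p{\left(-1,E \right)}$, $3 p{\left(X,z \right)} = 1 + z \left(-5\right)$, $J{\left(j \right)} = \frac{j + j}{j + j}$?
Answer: $\frac{38 \sqrt{3}}{3} \approx 21.939$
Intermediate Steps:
$J{\left(j \right)} = 1$ ($J{\left(j \right)} = \frac{2 j}{2 j} = 2 j \frac{1}{2 j} = 1$)
$p{\left(X,z \right)} = \frac{1}{3} - \frac{5 z}{3}$ ($p{\left(X,z \right)} = \frac{1 + z \left(-5\right)}{3} = \frac{1 - 5 z}{3} = \frac{1}{3} - \frac{5 z}{3}$)
$B{\left(E \right)} = - \frac{25}{3} + \frac{5 E}{3}$ ($B{\left(E \right)} = -8 - \left(\frac{1}{3} - \frac{5 E}{3}\right) = -8 + \left(- \frac{1}{3} + \frac{5 E}{3}\right) = - \frac{25}{3} + \frac{5 E}{3}$)
$\sqrt{488 + B{\left(J{\left(-2 \right)} \right)}} = \sqrt{488 + \left(- \frac{25}{3} + \frac{5}{3} \cdot 1\right)} = \sqrt{488 + \left(- \frac{25}{3} + \frac{5}{3}\right)} = \sqrt{488 - \frac{20}{3}} = \sqrt{\frac{1444}{3}} = \frac{38 \sqrt{3}}{3}$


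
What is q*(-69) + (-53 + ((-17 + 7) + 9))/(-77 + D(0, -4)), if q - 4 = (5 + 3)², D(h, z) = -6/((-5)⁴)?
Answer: -225796902/48131 ≈ -4691.3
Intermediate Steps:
D(h, z) = -6/625
q = 68 (q = 4 + (5 + 3)² = 4 + 8² = 4 + 64 = 68)
q*(-69) + (-53 + ((-17 + 7) + 9))/(-77 + D(0, -4)) = 68*(-69) + (-53 + ((-17 + 7) + 9))/(-77 - 6/625) = -4692 + (-53 + (-10 + 9))/(-48131/625) = -4692 + (-53 - 1)*(-625/48131) = -4692 - 54*(-625/48131) = -4692 + 33750/48131 = -225796902/48131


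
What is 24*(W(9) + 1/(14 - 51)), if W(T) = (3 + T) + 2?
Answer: 12408/37 ≈ 335.35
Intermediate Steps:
W(T) = 5 + T
24*(W(9) + 1/(14 - 51)) = 24*((5 + 9) + 1/(14 - 51)) = 24*(14 + 1/(-37)) = 24*(14 - 1/37) = 24*(517/37) = 12408/37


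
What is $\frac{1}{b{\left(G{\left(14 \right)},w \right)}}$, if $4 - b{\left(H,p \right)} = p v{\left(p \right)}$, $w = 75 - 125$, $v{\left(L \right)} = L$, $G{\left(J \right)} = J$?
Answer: $- \frac{1}{2496} \approx -0.00040064$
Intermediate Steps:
$w = -50$ ($w = 75 - 125 = -50$)
$b{\left(H,p \right)} = 4 - p^{2}$ ($b{\left(H,p \right)} = 4 - p p = 4 - p^{2}$)
$\frac{1}{b{\left(G{\left(14 \right)},w \right)}} = \frac{1}{4 - \left(-50\right)^{2}} = \frac{1}{4 - 2500} = \frac{1}{-2496} = - \frac{1}{2496}$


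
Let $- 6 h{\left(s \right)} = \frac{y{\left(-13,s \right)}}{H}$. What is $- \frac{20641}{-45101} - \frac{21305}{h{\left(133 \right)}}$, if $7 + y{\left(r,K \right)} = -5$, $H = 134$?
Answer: $- \frac{64378725294}{45101} \approx -1.4274 \cdot 10^{6}$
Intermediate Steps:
$y{\left(r,K \right)} = -12$ ($y{\left(r,K \right)} = -7 - 5 = -12$)
$h{\left(s \right)} = \frac{1}{67}$ ($h{\left(s \right)} = - \frac{\left(-12\right) \frac{1}{134}}{6} = \left(- \frac{1}{6}\right) \left(- \frac{6}{67}\right) = \frac{1}{67}$)
$- \frac{20641}{-45101} - \frac{21305}{h{\left(133 \right)}} = - \frac{20641}{-45101} - 21305 \frac{1}{\frac{1}{67}} = \left(-20641\right) \left(- \frac{1}{45101}\right) - 1427435 = \frac{20641}{45101} - 1427435 = - \frac{64378725294}{45101}$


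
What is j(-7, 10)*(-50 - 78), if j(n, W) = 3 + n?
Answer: 512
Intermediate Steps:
j(-7, 10)*(-50 - 78) = (3 - 7)*(-50 - 78) = -4*(-128) = 512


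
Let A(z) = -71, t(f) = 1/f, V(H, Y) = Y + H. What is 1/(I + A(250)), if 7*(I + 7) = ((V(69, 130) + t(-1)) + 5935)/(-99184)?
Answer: -694288/54160597 ≈ -0.012819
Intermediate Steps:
V(H, Y) = H + Y
I = -4866149/694288 (I = -7 + ((((69 + 130) + 1/(-1)) + 5935)/(-99184))/7 = -7 + (((199 - 1) + 5935)*(-1/99184))/7 = -7 + ((198 + 5935)*(-1/99184))/7 = -7 + (6133*(-1/99184))/7 = -7 + (1/7)*(-6133/99184) = -7 - 6133/694288 = -4866149/694288 ≈ -7.0088)
1/(I + A(250)) = 1/(-4866149/694288 - 71) = 1/(-54160597/694288) = -694288/54160597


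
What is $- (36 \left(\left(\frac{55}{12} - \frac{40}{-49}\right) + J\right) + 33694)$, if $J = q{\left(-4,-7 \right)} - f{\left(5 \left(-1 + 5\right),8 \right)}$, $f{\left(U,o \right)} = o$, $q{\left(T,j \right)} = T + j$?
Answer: $- \frac{1627015}{49} \approx -33204.0$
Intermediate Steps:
$J = -19$ ($J = \left(-4 - 7\right) - 8 = -11 - 8 = -19$)
$- (36 \left(\left(\frac{55}{12} - \frac{40}{-49}\right) + J\right) + 33694) = - (36 \left(\left(\frac{55}{12} - \frac{40}{-49}\right) - 19\right) + 33694) = - (36 \left(\left(55 \cdot \frac{1}{12} - - \frac{40}{49}\right) - 19\right) + 33694) = - (36 \left(\left(\frac{55}{12} + \frac{40}{49}\right) - 19\right) + 33694) = - (36 \left(\frac{3175}{588} - 19\right) + 33694) = - (36 \left(- \frac{7997}{588}\right) + 33694) = - (- \frac{23991}{49} + 33694) = \left(-1\right) \frac{1627015}{49} = - \frac{1627015}{49}$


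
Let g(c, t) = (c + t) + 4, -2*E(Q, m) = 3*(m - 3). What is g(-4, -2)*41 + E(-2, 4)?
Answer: -167/2 ≈ -83.500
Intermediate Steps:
E(Q, m) = 9/2 - 3*m/2 (E(Q, m) = -3*(m - 3)/2 = -3*(-3 + m)/2 = -(-9 + 3*m)/2 = 9/2 - 3*m/2)
g(c, t) = 4 + c + t
g(-4, -2)*41 + E(-2, 4) = (4 - 4 - 2)*41 + (9/2 - 3/2*4) = -2*41 + (9/2 - 6) = -82 - 3/2 = -167/2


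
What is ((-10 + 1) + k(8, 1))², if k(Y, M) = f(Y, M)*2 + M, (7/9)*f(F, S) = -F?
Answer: 40000/49 ≈ 816.33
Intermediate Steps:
f(F, S) = -9*F/7 (f(F, S) = 9*(-F)/7 = -9*F/7)
k(Y, M) = M - 18*Y/7 (k(Y, M) = -9*Y/7*2 + M = -18*Y/7 + M = M - 18*Y/7)
((-10 + 1) + k(8, 1))² = ((-10 + 1) + (1 - 18/7*8))² = (-9 + (1 - 144/7))² = (-9 - 137/7)² = (-200/7)² = 40000/49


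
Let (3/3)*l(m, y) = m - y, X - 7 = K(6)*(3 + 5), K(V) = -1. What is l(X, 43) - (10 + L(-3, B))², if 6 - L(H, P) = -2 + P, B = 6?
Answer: -188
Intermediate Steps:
L(H, P) = 8 - P (L(H, P) = 6 - (-2 + P) = 6 + (2 - P) = 8 - P)
X = -1 (X = 7 - (3 + 5) = 7 - 1*8 = 7 - 8 = -1)
l(m, y) = m - y
l(X, 43) - (10 + L(-3, B))² = (-1 - 1*43) - (10 + (8 - 1*6))² = (-1 - 43) - (10 + (8 - 6))² = -44 - (10 + 2)² = -44 - 1*12² = -44 - 1*144 = -44 - 144 = -188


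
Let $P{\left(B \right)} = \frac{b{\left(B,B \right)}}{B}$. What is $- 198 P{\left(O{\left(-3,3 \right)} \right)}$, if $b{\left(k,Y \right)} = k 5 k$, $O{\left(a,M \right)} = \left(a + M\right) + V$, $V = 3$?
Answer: $-2970$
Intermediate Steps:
$O{\left(a,M \right)} = 3 + M + a$ ($O{\left(a,M \right)} = \left(a + M\right) + 3 = \left(M + a\right) + 3 = 3 + M + a$)
$b{\left(k,Y \right)} = 5 k^{2}$ ($b{\left(k,Y \right)} = 5 k k = 5 k^{2}$)
$P{\left(B \right)} = 5 B$ ($P{\left(B \right)} = \frac{5 B^{2}}{B} = 5 B$)
$- 198 P{\left(O{\left(-3,3 \right)} \right)} = - 198 \cdot 5 \left(3 + 3 - 3\right) = - 198 \cdot 5 \cdot 3 = \left(-198\right) 15 = -2970$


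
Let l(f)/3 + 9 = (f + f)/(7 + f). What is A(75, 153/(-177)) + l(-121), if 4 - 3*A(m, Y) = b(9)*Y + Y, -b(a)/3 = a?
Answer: -90094/3363 ≈ -26.790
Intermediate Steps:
b(a) = -3*a
l(f) = -27 + 6*f/(7 + f) (l(f) = -27 + 3*((f + f)/(7 + f)) = -27 + 3*((2*f)/(7 + f)) = -27 + 3*(2*f/(7 + f)) = -27 + 6*f/(7 + f))
A(m, Y) = 4/3 + 26*Y/3 (A(m, Y) = 4/3 - ((-3*9)*Y + Y)/3 = 4/3 - (-27*Y + Y)/3 = 4/3 - (-26)*Y/3 = 4/3 + 26*Y/3)
A(75, 153/(-177)) + l(-121) = (4/3 + 26*(153/(-177))/3) + 21*(-9 - 1*(-121))/(7 - 121) = (4/3 + 26*(153*(-1/177))/3) + 21*(-9 + 121)/(-114) = (4/3 + (26/3)*(-51/59)) + 21*(-1/114)*112 = (4/3 - 442/59) - 392/19 = -1090/177 - 392/19 = -90094/3363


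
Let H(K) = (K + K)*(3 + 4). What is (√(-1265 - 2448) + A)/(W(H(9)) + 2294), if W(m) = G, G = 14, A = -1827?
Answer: -1827/2308 + I*√3713/2308 ≈ -0.79159 + 0.026401*I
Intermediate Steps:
H(K) = 14*K (H(K) = (2*K)*7 = 14*K)
W(m) = 14
(√(-1265 - 2448) + A)/(W(H(9)) + 2294) = (√(-1265 - 2448) - 1827)/(14 + 2294) = (√(-3713) - 1827)/2308 = (I*√3713 - 1827)*(1/2308) = (-1827 + I*√3713)*(1/2308) = -1827/2308 + I*√3713/2308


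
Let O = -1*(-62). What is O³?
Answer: 238328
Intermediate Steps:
O = 62
O³ = 62³ = 238328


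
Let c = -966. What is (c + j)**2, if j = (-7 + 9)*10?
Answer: 894916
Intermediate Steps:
j = 20 (j = 2*10 = 20)
(c + j)**2 = (-966 + 20)**2 = (-946)**2 = 894916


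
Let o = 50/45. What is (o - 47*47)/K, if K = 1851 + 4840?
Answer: -19871/60219 ≈ -0.32998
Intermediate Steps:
o = 10/9 (o = 50*(1/45) = 10/9 ≈ 1.1111)
K = 6691
(o - 47*47)/K = (10/9 - 47*47)/6691 = (10/9 - 2209)*(1/6691) = -19871/9*1/6691 = -19871/60219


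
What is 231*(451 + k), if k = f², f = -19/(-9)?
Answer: 2840684/27 ≈ 1.0521e+5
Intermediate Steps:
f = 19/9 (f = -19*(-⅑) = 19/9 ≈ 2.1111)
k = 361/81 (k = (19/9)² = 361/81 ≈ 4.4568)
231*(451 + k) = 231*(451 + 361/81) = 231*(36892/81) = 2840684/27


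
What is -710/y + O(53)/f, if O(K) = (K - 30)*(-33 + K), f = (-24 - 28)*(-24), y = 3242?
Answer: 75655/505752 ≈ 0.14959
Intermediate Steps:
f = 1248 (f = -52*(-24) = 1248)
O(K) = (-33 + K)*(-30 + K) (O(K) = (-30 + K)*(-33 + K) = (-33 + K)*(-30 + K))
-710/y + O(53)/f = -710/3242 + (990 + 53**2 - 63*53)/1248 = -710*1/3242 + (990 + 2809 - 3339)*(1/1248) = -355/1621 + 460*(1/1248) = -355/1621 + 115/312 = 75655/505752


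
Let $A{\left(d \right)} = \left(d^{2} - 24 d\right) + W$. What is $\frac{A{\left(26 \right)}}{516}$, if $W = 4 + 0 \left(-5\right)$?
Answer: $\frac{14}{129} \approx 0.10853$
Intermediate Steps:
$W = 4$ ($W = 4 + 0 = 4$)
$A{\left(d \right)} = 4 + d^{2} - 24 d$ ($A{\left(d \right)} = \left(d^{2} - 24 d\right) + 4 = 4 + d^{2} - 24 d$)
$\frac{A{\left(26 \right)}}{516} = \frac{4 + 26^{2} - 624}{516} = \left(4 + 676 - 624\right) \frac{1}{516} = 56 \cdot \frac{1}{516} = \frac{14}{129}$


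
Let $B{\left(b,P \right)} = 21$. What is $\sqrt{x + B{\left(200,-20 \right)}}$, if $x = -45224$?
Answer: $i \sqrt{45203} \approx 212.61 i$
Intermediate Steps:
$\sqrt{x + B{\left(200,-20 \right)}} = \sqrt{-45224 + 21} = \sqrt{-45203} = i \sqrt{45203}$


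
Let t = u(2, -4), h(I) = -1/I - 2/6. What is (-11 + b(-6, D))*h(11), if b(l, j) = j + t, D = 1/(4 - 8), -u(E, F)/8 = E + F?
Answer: -133/66 ≈ -2.0152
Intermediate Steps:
h(I) = -1/3 - 1/I (h(I) = -1/I - 2*1/6 = -1/I - 1/3 = -1/3 - 1/I)
u(E, F) = -8*E - 8*F (u(E, F) = -8*(E + F) = -8*E - 8*F)
D = -1/4 (D = 1/(-4) = -1/4 ≈ -0.25000)
t = 16 (t = -8*2 - 8*(-4) = -16 + 32 = 16)
b(l, j) = 16 + j (b(l, j) = j + 16 = 16 + j)
(-11 + b(-6, D))*h(11) = (-11 + (16 - 1/4))*((1/3)*(-3 - 1*11)/11) = (-11 + 63/4)*((1/3)*(1/11)*(-3 - 11)) = 19*((1/3)*(1/11)*(-14))/4 = (19/4)*(-14/33) = -133/66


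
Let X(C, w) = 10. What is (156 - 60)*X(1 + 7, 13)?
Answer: 960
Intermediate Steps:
(156 - 60)*X(1 + 7, 13) = (156 - 60)*10 = 96*10 = 960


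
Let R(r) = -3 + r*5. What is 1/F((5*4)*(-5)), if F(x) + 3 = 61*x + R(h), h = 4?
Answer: -1/6086 ≈ -0.00016431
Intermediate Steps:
R(r) = -3 + 5*r
F(x) = 14 + 61*x (F(x) = -3 + (61*x + (-3 + 5*4)) = -3 + (61*x + (-3 + 20)) = -3 + (61*x + 17) = -3 + (17 + 61*x) = 14 + 61*x)
1/F((5*4)*(-5)) = 1/(14 + 61*((5*4)*(-5))) = 1/(14 + 61*(20*(-5))) = 1/(14 + 61*(-100)) = 1/(14 - 6100) = 1/(-6086) = -1/6086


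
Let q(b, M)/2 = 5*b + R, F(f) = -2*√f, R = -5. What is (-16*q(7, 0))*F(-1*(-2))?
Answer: 1920*√2 ≈ 2715.3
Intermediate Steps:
q(b, M) = -10 + 10*b (q(b, M) = 2*(5*b - 5) = 2*(-5 + 5*b) = -10 + 10*b)
(-16*q(7, 0))*F(-1*(-2)) = (-16*(-10 + 10*7))*(-2*√2) = (-16*(-10 + 70))*(-2*√2) = (-16*60)*(-2*√2) = -(-1920)*√2 = 1920*√2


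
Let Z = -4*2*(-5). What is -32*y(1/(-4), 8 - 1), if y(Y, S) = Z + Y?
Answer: -1272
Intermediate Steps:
Z = 40 (Z = -8*(-5) = 40)
y(Y, S) = 40 + Y
-32*y(1/(-4), 8 - 1) = -32*(40 + 1/(-4)) = -32*(40 - ¼) = -32*159/4 = -1272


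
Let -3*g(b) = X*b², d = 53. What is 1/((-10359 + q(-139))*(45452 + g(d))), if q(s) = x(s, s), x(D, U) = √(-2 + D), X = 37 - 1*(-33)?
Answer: 10359/2155981330676 + I*√141/2155981330676 ≈ 4.8048e-9 + 5.5076e-12*I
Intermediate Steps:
X = 70 (X = 37 + 33 = 70)
q(s) = √(-2 + s)
g(b) = -70*b²/3
1/((-10359 + q(-139))*(45452 + g(d))) = 1/((-10359 + √(-2 - 139))*(45452 - 70/3*53²)) = 1/((-10359 + √(-141))*(45452 - 70/3*2809)) = 1/((-10359 + I*√141)*(45452 - 196630/3)) = 1/((-10359 + I*√141)*(-60274/3)) = 1/(208126122 - 60274*I*√141/3)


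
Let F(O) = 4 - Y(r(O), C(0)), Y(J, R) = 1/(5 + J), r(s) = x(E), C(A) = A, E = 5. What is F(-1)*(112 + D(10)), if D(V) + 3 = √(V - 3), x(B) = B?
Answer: 4251/10 + 39*√7/10 ≈ 435.42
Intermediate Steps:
D(V) = -3 + √(-3 + V) (D(V) = -3 + √(V - 3) = -3 + √(-3 + V))
r(s) = 5
F(O) = 39/10 (F(O) = 4 - 1/(5 + 5) = 4 - 1/10 = 4 - 1*⅒ = 4 - ⅒ = 39/10)
F(-1)*(112 + D(10)) = 39*(112 + (-3 + √(-3 + 10)))/10 = 39*(112 + (-3 + √7))/10 = 39*(109 + √7)/10 = 4251/10 + 39*√7/10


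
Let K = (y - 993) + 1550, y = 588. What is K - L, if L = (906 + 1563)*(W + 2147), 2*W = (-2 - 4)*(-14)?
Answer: -5403496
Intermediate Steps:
W = 42 (W = ((-2 - 4)*(-14))/2 = (-6*(-14))/2 = (1/2)*84 = 42)
L = 5404641 (L = (906 + 1563)*(42 + 2147) = 2469*2189 = 5404641)
K = 1145 (K = (588 - 993) + 1550 = -405 + 1550 = 1145)
K - L = 1145 - 1*5404641 = 1145 - 5404641 = -5403496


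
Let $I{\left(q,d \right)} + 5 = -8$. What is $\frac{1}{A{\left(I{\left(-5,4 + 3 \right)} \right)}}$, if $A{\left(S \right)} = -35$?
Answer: $- \frac{1}{35} \approx -0.028571$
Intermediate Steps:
$I{\left(q,d \right)} = -13$ ($I{\left(q,d \right)} = -5 - 8 = -13$)
$\frac{1}{A{\left(I{\left(-5,4 + 3 \right)} \right)}} = \frac{1}{-35} = - \frac{1}{35}$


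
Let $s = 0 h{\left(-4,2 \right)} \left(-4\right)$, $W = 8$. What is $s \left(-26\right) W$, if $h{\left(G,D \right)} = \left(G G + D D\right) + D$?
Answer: $0$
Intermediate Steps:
$h{\left(G,D \right)} = D + D^{2} + G^{2}$ ($h{\left(G,D \right)} = \left(G^{2} + D^{2}\right) + D = \left(D^{2} + G^{2}\right) + D = D + D^{2} + G^{2}$)
$s = 0$ ($s = 0 \left(2 + 2^{2} + \left(-4\right)^{2}\right) \left(-4\right) = 0 \left(2 + 4 + 16\right) \left(-4\right) = 0 \cdot 22 \left(-4\right) = 0 \left(-88\right) = 0$)
$s \left(-26\right) W = 0 \left(-26\right) 8 = 0 \cdot 8 = 0$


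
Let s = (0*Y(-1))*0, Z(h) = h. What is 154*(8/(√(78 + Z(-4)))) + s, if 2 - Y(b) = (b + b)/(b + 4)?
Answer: 616*√74/37 ≈ 143.22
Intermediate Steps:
Y(b) = 2 - 2*b/(4 + b) (Y(b) = 2 - (b + b)/(b + 4) = 2 - 2*b/(4 + b))
s = 0 (s = (0*(8/(4 - 1)))*0 = (0*(8/3))*0 = 0*0 = 0)
154*(8/(√(78 + Z(-4)))) + s = 154*(8/(√(78 - 4))) + 0 = 154*(8/(√74)) + 0 = 154*(8*(√74/74)) + 0 = 154*(4*√74/37) + 0 = 616*√74/37 + 0 = 616*√74/37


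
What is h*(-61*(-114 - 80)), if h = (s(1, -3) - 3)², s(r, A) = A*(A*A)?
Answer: 10650600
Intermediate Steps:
s(r, A) = A³ (s(r, A) = A*A² = A³)
h = 900 (h = ((-3)³ - 3)² = (-27 - 3)² = (-30)² = 900)
h*(-61*(-114 - 80)) = 900*(-61*(-114 - 80)) = 900*(-61*(-194)) = 900*11834 = 10650600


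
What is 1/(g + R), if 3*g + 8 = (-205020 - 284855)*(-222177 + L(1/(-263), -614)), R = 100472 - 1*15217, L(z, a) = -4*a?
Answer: 1/35878693544 ≈ 2.7872e-11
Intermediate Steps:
R = 85255 (R = 100472 - 15217 = 85255)
g = 35878608289 (g = -8/3 + ((-205020 - 284855)*(-222177 - 4*(-614)))/3 = -8/3 + (-489875*(-222177 + 2456))/3 = -8/3 + (-489875*(-219721))/3 = -8/3 + (⅓)*107635824875 = -8/3 + 107635824875/3 = 35878608289)
1/(g + R) = 1/(35878608289 + 85255) = 1/35878693544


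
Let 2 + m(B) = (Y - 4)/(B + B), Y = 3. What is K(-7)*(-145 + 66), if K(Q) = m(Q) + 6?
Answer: -4503/14 ≈ -321.64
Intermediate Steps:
m(B) = -2 - 1/(2*B) (m(B) = -2 + (3 - 4)/(B + B) = -2 - 1/(2*B))
K(Q) = 4 - 1/(2*Q) (K(Q) = (-2 - 1/(2*Q)) + 6 = 4 - 1/(2*Q))
K(-7)*(-145 + 66) = (4 - 1/2/(-7))*(-145 + 66) = (4 - 1/2*(-1/7))*(-79) = (4 + 1/14)*(-79) = (57/14)*(-79) = -4503/14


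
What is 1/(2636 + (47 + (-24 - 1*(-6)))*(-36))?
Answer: 1/1592 ≈ 0.00062814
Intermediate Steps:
1/(2636 + (47 + (-24 - 1*(-6)))*(-36)) = 1/(2636 + (47 + (-24 + 6))*(-36)) = 1/(2636 + (47 - 18)*(-36)) = 1/(2636 + 29*(-36)) = 1/(2636 - 1044) = 1/1592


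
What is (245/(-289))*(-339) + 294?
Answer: 168021/289 ≈ 581.39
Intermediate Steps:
(245/(-289))*(-339) + 294 = (245*(-1/289))*(-339) + 294 = -245/289*(-339) + 294 = 83055/289 + 294 = 168021/289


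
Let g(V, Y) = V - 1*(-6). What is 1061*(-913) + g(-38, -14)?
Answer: -968725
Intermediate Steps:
g(V, Y) = 6 + V (g(V, Y) = V + 6 = 6 + V)
1061*(-913) + g(-38, -14) = 1061*(-913) + (6 - 38) = -968693 - 32 = -968725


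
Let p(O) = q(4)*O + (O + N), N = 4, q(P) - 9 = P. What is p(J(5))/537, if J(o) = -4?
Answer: -52/537 ≈ -0.096834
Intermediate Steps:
q(P) = 9 + P
p(O) = 4 + 14*O (p(O) = (9 + 4)*O + (O + 4) = 13*O + (4 + O) = 4 + 14*O)
p(J(5))/537 = (4 + 14*(-4))/537 = (4 - 56)*(1/537) = -52*1/537 = -52/537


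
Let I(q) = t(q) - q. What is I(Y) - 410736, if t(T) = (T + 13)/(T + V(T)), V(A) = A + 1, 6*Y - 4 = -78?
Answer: -87484147/213 ≈ -4.1072e+5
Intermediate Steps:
Y = -37/3 (Y = ⅔ + (⅙)*(-78) = ⅔ - 13 = -37/3 ≈ -12.333)
V(A) = 1 + A
t(T) = (13 + T)/(1 + 2*T) (t(T) = (T + 13)/(T + (1 + T)) = (13 + T)/(1 + 2*T))
I(q) = -q + (13 + q)/(1 + 2*q) (I(q) = (13 + q)/(1 + 2*q) - q = -q + (13 + q)/(1 + 2*q))
I(Y) - 410736 = (13 - 2*(-37/3)²)/(1 + 2*(-37/3)) - 410736 = (13 - 2*1369/9)/(1 - 74/3) - 410736 = (13 - 2738/9)/(-71/3) - 410736 = -3/71*(-2621/9) - 410736 = 2621/213 - 410736 = -87484147/213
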